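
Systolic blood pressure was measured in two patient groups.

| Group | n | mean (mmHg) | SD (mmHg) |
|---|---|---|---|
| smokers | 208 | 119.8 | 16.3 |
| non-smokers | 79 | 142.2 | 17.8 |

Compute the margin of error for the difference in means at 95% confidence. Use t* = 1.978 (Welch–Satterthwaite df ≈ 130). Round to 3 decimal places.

Per-group SEs: s₁/√n₁ = 16.3/√208 = 1.1302, s₂/√n₂ = 17.8/√79 = 2.0027.
Unpooled SE of the difference: √(1.27735204 + 4.01080729) = 2.2996.
Margin of error = t* · SE = 1.978 × 2.2996 = 4.5486.

4.549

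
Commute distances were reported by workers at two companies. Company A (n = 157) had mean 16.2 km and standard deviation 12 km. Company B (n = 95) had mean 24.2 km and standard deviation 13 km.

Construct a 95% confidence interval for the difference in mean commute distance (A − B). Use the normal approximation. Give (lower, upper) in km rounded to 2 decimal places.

Standard errors of each mean: 12/√157 = 0.9577 and 13/√95 = 1.3338.
SE(x̄₁ − x̄₂) = √(0.9577² + 1.3338²) = 1.6420 for independent samples with unequal variances.
With z* = 1.960, the margin is 1.960 × 1.6420 = 3.2183.
x̄₁ − x̄₂ = 16.2 − 24.2 = -8.0000; the interval is -8.0000 ± 3.2183 = (-11.22, -4.78).

(-11.22, -4.78)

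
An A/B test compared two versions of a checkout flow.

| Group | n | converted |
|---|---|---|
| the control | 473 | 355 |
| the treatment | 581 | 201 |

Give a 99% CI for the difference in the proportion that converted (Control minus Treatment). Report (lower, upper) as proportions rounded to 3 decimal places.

(0.332, 0.477)

p̂₁ = 355/473 = 0.7505 and p̂₂ = 201/581 = 0.3460.
SE₁ = √(p̂₁(1−p̂₁)/n₁) = √(0.7505·0.2495/473) = 0.01990; SE₂ = √(0.3460·0.6540/581) = 0.01974.
Independent samples: SE of the difference = √(SE₁² + SE₂²) = √(0.00039601 + 0.0003896676) = 0.02803.
z* for 99% confidence is 2.576, so the margin of error is 2.576 × 0.02803 = 0.07221.
Point estimate p̂₁ − p̂₂ = 0.7505 − 0.3460 = 0.4045.
0.4045 ± 0.07221 → (0.332, 0.477).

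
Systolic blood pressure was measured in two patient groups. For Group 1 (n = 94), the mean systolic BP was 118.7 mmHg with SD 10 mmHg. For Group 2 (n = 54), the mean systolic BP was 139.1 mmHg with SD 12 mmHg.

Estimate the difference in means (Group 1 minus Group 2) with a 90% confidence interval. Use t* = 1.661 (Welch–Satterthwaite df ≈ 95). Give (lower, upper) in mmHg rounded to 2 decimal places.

(-23.61, -17.19)

SE₁ = s₁/√n₁ = 10/√94 = 1.0314; SE₂ = 12/√54 = 1.6330.
Independent samples, unequal variances: SE_diff = √(SE₁² + SE₂²) = √(1.06378596 + 2.666689) = 1.9314.
t* = 1.661, so margin of error = 1.661 × 1.9314 = 3.2081.
Difference in means = 118.7 − 139.1 = -20.4000.
-20.4000 ± 3.2081 → (-23.61, -17.19).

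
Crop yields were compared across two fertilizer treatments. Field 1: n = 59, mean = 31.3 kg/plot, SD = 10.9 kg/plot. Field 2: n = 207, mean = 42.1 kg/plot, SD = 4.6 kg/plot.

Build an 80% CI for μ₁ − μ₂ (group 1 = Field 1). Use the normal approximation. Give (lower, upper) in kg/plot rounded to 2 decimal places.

Per-group SEs: s₁/√n₁ = 10.9/√59 = 1.4191, s₂/√n₂ = 4.6/√207 = 0.3197.
Unpooled SE of the difference: √(2.01384481 + 0.10220809) = 1.4547.
Margin of error = z* · SE = 1.282 × 1.4547 = 1.8649.
x̄₁ − x̄₂ = 31.3 − 42.1 = -10.8000.
CI: -10.8000 ± 1.8649 = (-12.66, -8.94).

(-12.66, -8.94)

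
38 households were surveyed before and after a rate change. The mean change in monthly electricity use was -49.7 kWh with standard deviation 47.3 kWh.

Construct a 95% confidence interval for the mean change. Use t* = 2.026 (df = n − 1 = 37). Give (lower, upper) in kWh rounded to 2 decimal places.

(-65.25, -34.15)

This is a matched-pairs design, so SE = s_d/√n = 47.3/√38 = 7.6731.
Margin = 2.026 × 7.6731 = 15.5457; the interval is -49.7 ± 15.5457 = (-65.25, -34.15).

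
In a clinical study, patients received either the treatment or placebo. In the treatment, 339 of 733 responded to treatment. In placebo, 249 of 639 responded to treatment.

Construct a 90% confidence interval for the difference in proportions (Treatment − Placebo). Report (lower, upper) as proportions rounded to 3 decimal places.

(0.029, 0.117)

First, p̂₁ = 339/733 = 0.4625; p̂₂ = 249/639 = 0.3897.
The two standard errors are √(0.4625×0.5375/733) = 0.01842 and √(0.3897×0.6103/639) = 0.01929.
Because the samples are independent, SE_diff = √(0.01842² + 0.01929²) = 0.02667.
Using z* = 1.645 for 90%, ME = 1.645 × 0.02667 = 0.04387.
p̂₁ − p̂₂ = 0.0728; interval 0.0728 ± 0.04387 gives (0.029, 0.117).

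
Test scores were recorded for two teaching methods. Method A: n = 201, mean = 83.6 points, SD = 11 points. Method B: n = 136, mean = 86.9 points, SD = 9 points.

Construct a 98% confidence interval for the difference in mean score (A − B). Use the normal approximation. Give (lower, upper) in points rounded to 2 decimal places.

SE₁ = s₁/√n₁ = 11/√201 = 0.7759; SE₂ = 9/√136 = 0.7717.
Independent samples, unequal variances: SE_diff = √(SE₁² + SE₂²) = √(0.60202081 + 0.59552089) = 1.0943.
z* = 2.326, so margin of error = 2.326 × 1.0943 = 2.5453.
Difference in means = 83.6 − 86.9 = -3.3000.
-3.3000 ± 2.5453 → (-5.85, -0.75).

(-5.85, -0.75)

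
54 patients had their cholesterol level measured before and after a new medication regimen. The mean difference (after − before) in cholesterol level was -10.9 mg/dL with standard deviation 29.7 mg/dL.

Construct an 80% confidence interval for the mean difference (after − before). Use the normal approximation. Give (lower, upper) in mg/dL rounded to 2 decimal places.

This is a matched-pairs design, so SE = s_d/√n = 29.7/√54 = 4.0417.
Margin = 1.282 × 4.0417 = 5.1815; the interval is -10.9 ± 5.1815 = (-16.08, -5.72).

(-16.08, -5.72)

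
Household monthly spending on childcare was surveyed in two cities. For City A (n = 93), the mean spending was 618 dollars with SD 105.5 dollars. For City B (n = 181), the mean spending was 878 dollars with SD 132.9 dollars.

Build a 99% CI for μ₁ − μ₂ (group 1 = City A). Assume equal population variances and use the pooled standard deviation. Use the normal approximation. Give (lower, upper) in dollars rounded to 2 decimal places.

(-300.86, -219.14)

Pooled variance s_p² = [92·105.5² + 180·132.9²] / (93+181−2) = 15453.0029, so s_p = 124.3101.
SE_diff = s_p·√(1/n₁ + 1/n₂) = 124.3101·√(1/93 + 1/181) = 15.8599.
z* = 2.576; margin = 2.576 × 15.8599 = 40.8551.
Difference = 618 − 878 = -260.0000.
-260.0000 ± 40.8551 → (-300.86, -219.14).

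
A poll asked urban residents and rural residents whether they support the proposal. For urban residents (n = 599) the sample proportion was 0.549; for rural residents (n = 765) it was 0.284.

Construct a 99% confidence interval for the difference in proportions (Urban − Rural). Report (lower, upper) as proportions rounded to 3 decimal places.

Each SE is √(p̂(1−p̂)/n): √(0.5490·0.4510/599) = 0.02033 and √(0.2840·0.7160/765) = 0.01630.
SE(p̂₁ − p̂₂) = √(SE₁² + SE₂²) = √(0.0004133089 + 0.00026569) = 0.02606, since the two samples are independent.
At 99% confidence z* = 2.576; margin = 2.576 × 0.02606 = 0.06713.
The difference is 0.5490 − 0.2840 = 0.2650, so the interval is 0.2650 ± 0.06713 = (0.198, 0.332).

(0.198, 0.332)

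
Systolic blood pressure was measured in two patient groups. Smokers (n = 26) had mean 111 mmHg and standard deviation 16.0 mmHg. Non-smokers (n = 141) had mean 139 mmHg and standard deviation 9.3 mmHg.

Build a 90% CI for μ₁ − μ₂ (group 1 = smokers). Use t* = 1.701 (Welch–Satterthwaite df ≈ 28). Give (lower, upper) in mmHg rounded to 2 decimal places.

Standard errors of each mean: 16.0/√26 = 3.1379 and 9.3/√141 = 0.7832.
SE(x̄₁ − x̄₂) = √(3.1379² + 0.7832²) = 3.2342 for independent samples with unequal variances.
With t* = 1.701, the margin is 1.701 × 3.2342 = 5.5014.
x̄₁ − x̄₂ = 111 − 139 = -28.0000; the interval is -28.0000 ± 5.5014 = (-33.50, -22.50).

(-33.50, -22.50)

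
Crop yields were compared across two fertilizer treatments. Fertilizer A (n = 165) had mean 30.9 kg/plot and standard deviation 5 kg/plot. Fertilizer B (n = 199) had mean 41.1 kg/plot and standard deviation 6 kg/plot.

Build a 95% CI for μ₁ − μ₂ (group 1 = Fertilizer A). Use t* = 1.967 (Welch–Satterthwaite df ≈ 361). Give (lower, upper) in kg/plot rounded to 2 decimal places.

(-11.33, -9.07)

Standard errors of each mean: 5/√165 = 0.3892 and 6/√199 = 0.4253.
SE(x̄₁ − x̄₂) = √(0.3892² + 0.4253²) = 0.5765 for independent samples with unequal variances.
With t* = 1.967, the margin is 1.967 × 0.5765 = 1.1340.
x̄₁ − x̄₂ = 30.9 − 41.1 = -10.2000; the interval is -10.2000 ± 1.1340 = (-11.33, -9.07).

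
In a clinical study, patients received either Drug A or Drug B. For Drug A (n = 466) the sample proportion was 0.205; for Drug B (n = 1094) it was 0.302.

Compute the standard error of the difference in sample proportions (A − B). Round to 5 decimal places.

Each SE is √(p̂(1−p̂)/n): √(0.2050·0.7950/466) = 0.01870 and √(0.3020·0.6980/1094) = 0.01388.
SE(p̂₁ − p̂₂) = √(SE₁² + SE₂²) = √(0.00034969 + 0.0001926544) = 0.02329, since the two samples are independent.

0.02329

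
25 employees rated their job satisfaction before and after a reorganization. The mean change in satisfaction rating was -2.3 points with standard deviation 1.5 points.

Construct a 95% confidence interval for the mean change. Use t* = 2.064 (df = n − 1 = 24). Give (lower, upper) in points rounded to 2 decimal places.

(-2.92, -1.68)

Paired design: SE = s_d/√n = 1.5/√25 = 0.3000.
t* = 2.064; margin of error = 2.064 × 0.3000 = 0.6192.
-2.3 ± 0.6192 → (-2.92, -1.68).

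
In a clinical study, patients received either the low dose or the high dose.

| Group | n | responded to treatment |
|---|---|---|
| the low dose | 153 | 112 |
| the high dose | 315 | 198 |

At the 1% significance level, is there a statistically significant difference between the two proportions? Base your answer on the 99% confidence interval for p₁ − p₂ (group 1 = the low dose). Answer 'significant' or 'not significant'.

First, p̂₁ = 112/153 = 0.7320; p̂₂ = 198/315 = 0.6286.
The two standard errors are √(0.7320×0.2680/153) = 0.03581 and √(0.6286×0.3714/315) = 0.02722.
Because the samples are independent, SE_diff = √(0.03581² + 0.02722²) = 0.04498.
Using z* = 2.576 for 99%, ME = 2.576 × 0.04498 = 0.11587.
p̂₁ − p̂₂ = 0.1034; interval 0.1034 ± 0.11587 gives (-0.01247, 0.21927).
The interval (-0.01247, 0.21927) contains 0, so the difference is not significant.

not significant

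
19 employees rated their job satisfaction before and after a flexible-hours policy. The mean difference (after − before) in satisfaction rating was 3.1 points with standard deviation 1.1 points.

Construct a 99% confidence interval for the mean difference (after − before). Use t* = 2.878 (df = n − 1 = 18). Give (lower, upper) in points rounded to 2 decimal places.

(2.37, 3.83)

This is a matched-pairs design, so SE = s_d/√n = 1.1/√19 = 0.2524.
Margin = 2.878 × 0.2524 = 0.7264; the interval is 3.1 ± 0.7264 = (2.37, 3.83).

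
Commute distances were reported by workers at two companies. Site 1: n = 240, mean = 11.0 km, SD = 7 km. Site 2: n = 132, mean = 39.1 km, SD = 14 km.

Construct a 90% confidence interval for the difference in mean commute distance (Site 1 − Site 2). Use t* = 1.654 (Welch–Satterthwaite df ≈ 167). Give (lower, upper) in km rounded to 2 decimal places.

Standard errors of each mean: 7/√240 = 0.4518 and 14/√132 = 1.2185.
SE(x̄₁ − x̄₂) = √(0.4518² + 1.2185²) = 1.2996 for independent samples with unequal variances.
With t* = 1.654, the margin is 1.654 × 1.2996 = 2.1495.
x̄₁ − x̄₂ = 11.0 − 39.1 = -28.1000; the interval is -28.1000 ± 2.1495 = (-30.25, -25.95).

(-30.25, -25.95)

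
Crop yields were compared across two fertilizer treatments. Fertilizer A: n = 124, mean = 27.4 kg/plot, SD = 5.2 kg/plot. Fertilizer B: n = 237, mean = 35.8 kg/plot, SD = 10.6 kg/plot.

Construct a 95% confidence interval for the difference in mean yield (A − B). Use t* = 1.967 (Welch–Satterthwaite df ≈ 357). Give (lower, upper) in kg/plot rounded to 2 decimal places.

(-10.04, -6.76)

Per-group SEs: s₁/√n₁ = 5.2/√124 = 0.4670, s₂/√n₂ = 10.6/√237 = 0.6885.
Unpooled SE of the difference: √(0.218089 + 0.47403225) = 0.8319.
Margin of error = t* · SE = 1.967 × 0.8319 = 1.6363.
x̄₁ − x̄₂ = 27.4 − 35.8 = -8.4000.
CI: -8.4000 ± 1.6363 = (-10.04, -6.76).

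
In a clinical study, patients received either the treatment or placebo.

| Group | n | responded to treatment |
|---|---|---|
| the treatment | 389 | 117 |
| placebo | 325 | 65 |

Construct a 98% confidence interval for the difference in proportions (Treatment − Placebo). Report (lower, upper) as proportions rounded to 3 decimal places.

(0.026, 0.176)

Sample proportions: 117/389 = 0.3008, 65/325 = 0.2000.
Each SE is √(p̂(1−p̂)/n): √(0.3008·0.6992/389) = 0.02325 and √(0.2000·0.8000/325) = 0.02219.
SE(p̂₁ − p̂₂) = √(SE₁² + SE₂²) = √(0.0005405625 + 0.0004923961) = 0.03214, since the two samples are independent.
At 98% confidence z* = 2.326; margin = 2.326 × 0.03214 = 0.07476.
The difference is 0.3008 − 0.2000 = 0.1008, so the interval is 0.1008 ± 0.07476 = (0.026, 0.176).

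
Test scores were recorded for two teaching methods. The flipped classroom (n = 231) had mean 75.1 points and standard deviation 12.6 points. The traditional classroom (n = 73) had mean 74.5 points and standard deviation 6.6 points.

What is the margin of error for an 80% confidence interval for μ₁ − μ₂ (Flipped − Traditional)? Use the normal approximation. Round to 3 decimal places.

1.453

Per-group SEs: s₁/√n₁ = 12.6/√231 = 0.8290, s₂/√n₂ = 6.6/√73 = 0.7725.
Unpooled SE of the difference: √(0.687241 + 0.59675625) = 1.1331.
Margin of error = z* · SE = 1.282 × 1.1331 = 1.4526.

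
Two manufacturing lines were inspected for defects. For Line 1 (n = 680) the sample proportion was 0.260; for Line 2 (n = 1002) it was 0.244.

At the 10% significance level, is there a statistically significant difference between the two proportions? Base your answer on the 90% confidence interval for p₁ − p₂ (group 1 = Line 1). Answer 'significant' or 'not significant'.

Each SE is √(p̂(1−p̂)/n): √(0.2600·0.7400/680) = 0.01682 and √(0.2440·0.7560/1002) = 0.01357.
SE(p̂₁ − p̂₂) = √(SE₁² + SE₂²) = √(0.0002829124 + 0.0001841449) = 0.02161, since the two samples are independent.
At 90% confidence z* = 1.645; margin = 1.645 × 0.02161 = 0.03555.
The difference is 0.2600 − 0.2440 = 0.0160, so the interval is 0.0160 ± 0.03555 = (-0.01955, 0.05155).
The interval (-0.01955, 0.05155) contains 0, so the difference is not significant.

not significant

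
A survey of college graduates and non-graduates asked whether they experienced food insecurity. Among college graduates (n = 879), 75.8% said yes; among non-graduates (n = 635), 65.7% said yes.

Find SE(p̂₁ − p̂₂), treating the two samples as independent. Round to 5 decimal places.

0.02374

SE₁ = √(p̂₁(1−p̂₁)/n₁) = √(0.7580·0.2420/879) = 0.01445; SE₂ = √(0.6570·0.3430/635) = 0.01884.
Independent samples: SE of the difference = √(SE₁² + SE₂²) = √(0.0002088025 + 0.0003549456) = 0.02374.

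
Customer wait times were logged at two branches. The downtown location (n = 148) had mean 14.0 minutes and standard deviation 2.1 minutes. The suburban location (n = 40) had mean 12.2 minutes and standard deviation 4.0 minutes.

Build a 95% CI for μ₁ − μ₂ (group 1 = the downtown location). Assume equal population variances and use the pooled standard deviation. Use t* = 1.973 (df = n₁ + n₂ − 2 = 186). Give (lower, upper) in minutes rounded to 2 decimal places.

(0.88, 2.72)

s_p = √[((n₁−1)s₁² + (n₂−1)s₂²)/(n₁+n₂−2)] = √[(147·2.1² + 39·4.0²)/186] = 2.6154.
SE = 2.6154·√(1/148 + 1/40) = 0.4661.
With t* = 1.973, margin = 1.973 × 0.4661 = 0.9196.
x̄₁ − x̄₂ = 14.0 − 12.2 = 1.8000; interval 1.8000 ± 0.9196 = (0.88, 2.72).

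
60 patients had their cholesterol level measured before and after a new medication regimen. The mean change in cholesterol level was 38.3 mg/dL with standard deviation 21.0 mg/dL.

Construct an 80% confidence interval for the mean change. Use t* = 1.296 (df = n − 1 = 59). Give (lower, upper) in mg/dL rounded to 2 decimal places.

(34.79, 41.81)

This is a matched-pairs design, so SE = s_d/√n = 21.0/√60 = 2.7111.
Margin = 1.296 × 2.7111 = 3.5136; the interval is 38.3 ± 3.5136 = (34.79, 41.81).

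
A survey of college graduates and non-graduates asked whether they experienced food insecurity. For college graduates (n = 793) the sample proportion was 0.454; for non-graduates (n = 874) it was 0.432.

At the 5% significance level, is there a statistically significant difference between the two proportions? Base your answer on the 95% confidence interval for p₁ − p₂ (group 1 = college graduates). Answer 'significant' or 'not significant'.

Each SE is √(p̂(1−p̂)/n): √(0.4540·0.5460/793) = 0.01768 and √(0.4320·0.5680/874) = 0.01676.
SE(p̂₁ − p̂₂) = √(SE₁² + SE₂²) = √(0.0003125824 + 0.0002808976) = 0.02436, since the two samples are independent.
At 95% confidence z* = 1.960; margin = 1.960 × 0.02436 = 0.04775.
The difference is 0.4540 − 0.4320 = 0.0220, so the interval is 0.0220 ± 0.04775 = (-0.02575, 0.06975).
The interval (-0.02575, 0.06975) contains 0, so the difference is not significant.

not significant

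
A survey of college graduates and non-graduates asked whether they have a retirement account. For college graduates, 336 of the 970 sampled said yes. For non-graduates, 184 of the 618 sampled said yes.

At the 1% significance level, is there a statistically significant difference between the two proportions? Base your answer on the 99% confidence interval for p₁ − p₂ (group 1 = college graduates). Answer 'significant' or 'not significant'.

not significant

First, p̂₁ = 336/970 = 0.3464; p̂₂ = 184/618 = 0.2977.
The two standard errors are √(0.3464×0.6536/970) = 0.01528 and √(0.2977×0.7023/618) = 0.01839.
Because the samples are independent, SE_diff = √(0.01528² + 0.01839²) = 0.02391.
Using z* = 2.576 for 99%, ME = 2.576 × 0.02391 = 0.06159.
p̂₁ − p̂₂ = 0.0487; interval 0.0487 ± 0.06159 gives (-0.01289, 0.11029).
The interval (-0.01289, 0.11029) contains 0, so the difference is not significant.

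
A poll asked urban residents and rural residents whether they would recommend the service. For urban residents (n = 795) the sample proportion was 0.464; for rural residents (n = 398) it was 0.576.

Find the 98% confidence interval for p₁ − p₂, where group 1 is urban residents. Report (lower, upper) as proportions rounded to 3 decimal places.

(-0.183, -0.041)

Each SE is √(p̂(1−p̂)/n): √(0.4640·0.5360/795) = 0.01769 and √(0.5760·0.4240/398) = 0.02477.
SE(p̂₁ − p̂₂) = √(SE₁² + SE₂²) = √(0.0003129361 + 0.0006135529) = 0.03044, since the two samples are independent.
At 98% confidence z* = 2.326; margin = 2.326 × 0.03044 = 0.07080.
The difference is 0.4640 − 0.5760 = -0.1120, so the interval is -0.1120 ± 0.07080 = (-0.183, -0.041).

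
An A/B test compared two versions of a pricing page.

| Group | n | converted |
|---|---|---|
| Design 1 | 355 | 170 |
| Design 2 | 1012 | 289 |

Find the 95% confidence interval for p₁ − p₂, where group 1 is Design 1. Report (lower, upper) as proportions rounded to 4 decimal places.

Sample proportions: 170/355 = 0.4789, 289/1012 = 0.2856.
Each SE is √(p̂(1−p̂)/n): √(0.4789·0.5211/355) = 0.02651 and √(0.2856·0.7144/1012) = 0.01420.
SE(p̂₁ − p̂₂) = √(SE₁² + SE₂²) = √(0.0007027801 + 0.00020164) = 0.03007, since the two samples are independent.
At 95% confidence z* = 1.960; margin = 1.960 × 0.03007 = 0.05894.
The difference is 0.4789 − 0.2856 = 0.1933, so the interval is 0.1933 ± 0.05894 = (0.1344, 0.2522).

(0.1344, 0.2522)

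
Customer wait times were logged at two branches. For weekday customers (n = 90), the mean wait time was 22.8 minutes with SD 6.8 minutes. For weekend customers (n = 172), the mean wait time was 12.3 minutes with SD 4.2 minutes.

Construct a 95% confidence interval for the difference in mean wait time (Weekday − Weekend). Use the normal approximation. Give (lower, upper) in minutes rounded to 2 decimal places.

Per-group SEs: s₁/√n₁ = 6.8/√90 = 0.7168, s₂/√n₂ = 4.2/√172 = 0.3202.
Unpooled SE of the difference: √(0.51380224 + 0.10252804) = 0.7851.
Margin of error = z* · SE = 1.960 × 0.7851 = 1.5388.
x̄₁ − x̄₂ = 22.8 − 12.3 = 10.5000.
CI: 10.5000 ± 1.5388 = (8.96, 12.04).

(8.96, 12.04)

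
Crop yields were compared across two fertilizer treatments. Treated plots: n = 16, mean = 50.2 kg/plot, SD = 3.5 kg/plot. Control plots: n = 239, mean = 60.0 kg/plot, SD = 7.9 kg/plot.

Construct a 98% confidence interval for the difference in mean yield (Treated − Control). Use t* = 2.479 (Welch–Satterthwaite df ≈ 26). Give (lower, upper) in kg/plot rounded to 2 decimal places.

(-12.31, -7.29)

SE₁ = s₁/√n₁ = 3.5/√16 = 0.8750; SE₂ = 7.9/√239 = 0.5110.
Independent samples, unequal variances: SE_diff = √(SE₁² + SE₂²) = √(0.765625 + 0.261121) = 1.0133.
t* = 2.479, so margin of error = 2.479 × 1.0133 = 2.5120.
Difference in means = 50.2 − 60.0 = -9.8000.
-9.8000 ± 2.5120 → (-12.31, -7.29).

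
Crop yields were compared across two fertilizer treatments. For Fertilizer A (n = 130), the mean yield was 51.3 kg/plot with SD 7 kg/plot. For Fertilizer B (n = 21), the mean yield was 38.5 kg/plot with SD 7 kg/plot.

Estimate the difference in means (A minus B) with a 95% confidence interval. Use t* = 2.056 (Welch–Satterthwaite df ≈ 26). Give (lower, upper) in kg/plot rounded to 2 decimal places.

SE₁ = s₁/√n₁ = 7/√130 = 0.6139; SE₂ = 7/√21 = 1.5275.
Independent samples, unequal variances: SE_diff = √(SE₁² + SE₂²) = √(0.37687321 + 2.33325625) = 1.6462.
t* = 2.056, so margin of error = 2.056 × 1.6462 = 3.3846.
Difference in means = 51.3 − 38.5 = 12.8000.
12.8000 ± 3.3846 → (9.42, 16.18).

(9.42, 16.18)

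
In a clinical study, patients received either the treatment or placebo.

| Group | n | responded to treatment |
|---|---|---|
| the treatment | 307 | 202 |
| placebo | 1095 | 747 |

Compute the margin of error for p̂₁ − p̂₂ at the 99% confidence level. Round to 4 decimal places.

Sample proportions: 202/307 = 0.6580, 747/1095 = 0.6822.
Each SE is √(p̂(1−p̂)/n): √(0.6580·0.3420/307) = 0.02707 and √(0.6822·0.3178/1095) = 0.01407.
SE(p̂₁ − p̂₂) = √(SE₁² + SE₂²) = √(0.0007327849 + 0.0001979649) = 0.03051, since the two samples are independent.
At 99% confidence z* = 2.576; margin = 2.576 × 0.03051 = 0.07859.

0.0786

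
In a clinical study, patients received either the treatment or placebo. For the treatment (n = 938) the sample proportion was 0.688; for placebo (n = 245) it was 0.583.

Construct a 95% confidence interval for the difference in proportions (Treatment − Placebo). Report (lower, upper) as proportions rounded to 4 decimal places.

(0.0365, 0.1735)

SE₁ = √(p̂₁(1−p̂₁)/n₁) = √(0.6880·0.3120/938) = 0.01513; SE₂ = √(0.5830·0.4170/245) = 0.03150.
Independent samples: SE of the difference = √(SE₁² + SE₂²) = √(0.0002289169 + 0.00099225) = 0.03495.
z* for 95% confidence is 1.960, so the margin of error is 1.960 × 0.03495 = 0.06850.
Point estimate p̂₁ − p̂₂ = 0.6880 − 0.5830 = 0.1050.
0.1050 ± 0.06850 → (0.0365, 0.1735).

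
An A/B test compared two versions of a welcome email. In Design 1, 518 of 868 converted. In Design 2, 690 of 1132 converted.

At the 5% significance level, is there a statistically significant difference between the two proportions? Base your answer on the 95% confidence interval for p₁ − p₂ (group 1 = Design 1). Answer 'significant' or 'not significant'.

p̂₁ = 518/868 = 0.5968 and p̂₂ = 690/1132 = 0.6095.
SE₁ = √(p̂₁(1−p̂₁)/n₁) = √(0.5968·0.4032/868) = 0.01665; SE₂ = √(0.6095·0.3905/1132) = 0.01450.
Independent samples: SE of the difference = √(SE₁² + SE₂²) = √(0.0002772225 + 0.00021025) = 0.02208.
z* for 95% confidence is 1.960, so the margin of error is 1.960 × 0.02208 = 0.04328.
Point estimate p̂₁ − p̂₂ = 0.5968 − 0.6095 = -0.0127.
-0.0127 ± 0.04328 → (-0.05598, 0.03058).
The interval (-0.05598, 0.03058) contains 0, so the difference is not significant.

not significant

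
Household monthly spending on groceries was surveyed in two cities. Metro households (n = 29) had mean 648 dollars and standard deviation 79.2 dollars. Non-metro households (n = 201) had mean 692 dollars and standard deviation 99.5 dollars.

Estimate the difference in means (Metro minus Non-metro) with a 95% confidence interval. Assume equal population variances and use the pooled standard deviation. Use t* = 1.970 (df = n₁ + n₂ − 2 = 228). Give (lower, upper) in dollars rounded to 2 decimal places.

(-82.05, -5.95)

s_p = √[((n₁−1)s₁² + (n₂−1)s₂²)/(n₁+n₂−2)] = √[(28·79.2² + 200·99.5²)/228] = 97.2356.
SE = 97.2356·√(1/29 + 1/201) = 19.3149.
With t* = 1.970, margin = 1.970 × 19.3149 = 38.0504.
x̄₁ − x̄₂ = 648 − 692 = -44.0000; interval -44.0000 ± 38.0504 = (-82.05, -5.95).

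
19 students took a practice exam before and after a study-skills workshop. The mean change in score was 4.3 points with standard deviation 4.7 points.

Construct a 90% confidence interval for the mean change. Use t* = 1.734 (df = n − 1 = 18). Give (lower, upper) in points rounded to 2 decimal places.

(2.43, 6.17)

This is a matched-pairs design, so SE = s_d/√n = 4.7/√19 = 1.0783.
Margin = 1.734 × 1.0783 = 1.8698; the interval is 4.3 ± 1.8698 = (2.43, 6.17).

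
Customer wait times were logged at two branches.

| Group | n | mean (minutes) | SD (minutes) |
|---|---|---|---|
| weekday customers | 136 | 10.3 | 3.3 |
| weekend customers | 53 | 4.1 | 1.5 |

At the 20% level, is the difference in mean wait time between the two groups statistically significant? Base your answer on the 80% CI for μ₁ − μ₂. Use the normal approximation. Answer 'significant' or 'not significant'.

significant

Standard errors of each mean: 3.3/√136 = 0.2830 and 1.5/√53 = 0.2060.
SE(x̄₁ − x̄₂) = √(0.2830² + 0.2060²) = 0.3500 for independent samples with unequal variances.
With z* = 1.282, the margin is 1.282 × 0.3500 = 0.4487.
x̄₁ − x̄₂ = 10.3 − 4.1 = 6.2000; the interval is 6.2000 ± 0.4487 = (5.7513, 6.6487).
The interval (5.7513, 6.6487) does not contain 0, so the difference is significant.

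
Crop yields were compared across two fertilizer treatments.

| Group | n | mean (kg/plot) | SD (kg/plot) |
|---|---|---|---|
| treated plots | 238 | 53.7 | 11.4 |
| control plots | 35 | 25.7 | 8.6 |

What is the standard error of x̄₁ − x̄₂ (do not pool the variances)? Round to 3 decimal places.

Per-group SEs: s₁/√n₁ = 11.4/√238 = 0.7390, s₂/√n₂ = 8.6/√35 = 1.4537.
Unpooled SE of the difference: √(0.546121 + 2.11324369) = 1.6308.

1.631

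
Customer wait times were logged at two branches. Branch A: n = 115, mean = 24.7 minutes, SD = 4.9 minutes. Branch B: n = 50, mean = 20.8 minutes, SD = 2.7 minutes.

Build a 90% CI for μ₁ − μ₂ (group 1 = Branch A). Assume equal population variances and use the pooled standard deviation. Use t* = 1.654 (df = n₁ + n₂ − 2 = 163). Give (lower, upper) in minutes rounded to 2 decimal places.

(2.68, 5.12)

s_p = √[((n₁−1)s₁² + (n₂−1)s₂²)/(n₁+n₂−2)] = √[(114·4.9² + 49·2.7²)/163] = 4.3570.
SE = 4.3570·√(1/115 + 1/50) = 0.7381.
With t* = 1.654, margin = 1.654 × 0.7381 = 1.2208.
x̄₁ − x̄₂ = 24.7 − 20.8 = 3.9000; interval 3.9000 ± 1.2208 = (2.68, 5.12).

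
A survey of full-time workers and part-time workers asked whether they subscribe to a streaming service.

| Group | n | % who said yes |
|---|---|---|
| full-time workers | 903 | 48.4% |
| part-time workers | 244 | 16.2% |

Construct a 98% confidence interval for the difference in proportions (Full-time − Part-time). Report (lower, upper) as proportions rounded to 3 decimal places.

(0.255, 0.389)

SE₁ = √(p̂₁(1−p̂₁)/n₁) = √(0.4840·0.5160/903) = 0.01663; SE₂ = √(0.1620·0.8380/244) = 0.02359.
Independent samples: SE of the difference = √(SE₁² + SE₂²) = √(0.0002765569 + 0.0005564881) = 0.02886.
z* for 98% confidence is 2.326, so the margin of error is 2.326 × 0.02886 = 0.06713.
Point estimate p̂₁ − p̂₂ = 0.4840 − 0.1620 = 0.3220.
0.3220 ± 0.06713 → (0.255, 0.389).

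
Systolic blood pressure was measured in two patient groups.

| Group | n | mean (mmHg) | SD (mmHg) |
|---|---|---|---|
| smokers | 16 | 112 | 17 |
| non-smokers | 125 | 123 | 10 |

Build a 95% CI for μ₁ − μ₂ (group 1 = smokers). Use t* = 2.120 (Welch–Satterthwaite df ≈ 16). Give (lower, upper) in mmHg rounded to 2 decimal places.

Per-group SEs: s₁/√n₁ = 17/√16 = 4.2500, s₂/√n₂ = 10/√125 = 0.8944.
Unpooled SE of the difference: √(18.0625 + 0.79995136) = 4.3431.
Margin of error = t* · SE = 2.120 × 4.3431 = 9.2074.
x̄₁ − x̄₂ = 112 − 123 = -11.0000.
CI: -11.0000 ± 9.2074 = (-20.21, -1.79).

(-20.21, -1.79)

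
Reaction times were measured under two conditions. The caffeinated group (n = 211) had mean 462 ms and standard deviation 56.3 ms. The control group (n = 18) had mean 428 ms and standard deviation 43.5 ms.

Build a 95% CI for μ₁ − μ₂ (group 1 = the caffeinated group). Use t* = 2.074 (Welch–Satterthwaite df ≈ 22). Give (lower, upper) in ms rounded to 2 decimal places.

(11.27, 56.73)

SE₁ = s₁/√n₁ = 56.3/√211 = 3.8759; SE₂ = 43.5/√18 = 10.2530.
Independent samples, unequal variances: SE_diff = √(SE₁² + SE₂²) = √(15.02260081 + 105.124009) = 10.9611.
t* = 2.074, so margin of error = 2.074 × 10.9611 = 22.7333.
Difference in means = 462 − 428 = 34.0000.
34.0000 ± 22.7333 → (11.27, 56.73).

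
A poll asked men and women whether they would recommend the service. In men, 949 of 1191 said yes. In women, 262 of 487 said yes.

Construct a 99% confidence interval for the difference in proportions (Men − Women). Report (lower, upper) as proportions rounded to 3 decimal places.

Sample proportions: 949/1191 = 0.7968, 262/487 = 0.5380.
Each SE is √(p̂(1−p̂)/n): √(0.7968·0.2032/1191) = 0.01166 and √(0.5380·0.4620/487) = 0.02259.
SE(p̂₁ − p̂₂) = √(SE₁² + SE₂²) = √(0.0001359556 + 0.0005103081) = 0.02542, since the two samples are independent.
At 99% confidence z* = 2.576; margin = 2.576 × 0.02542 = 0.06548.
The difference is 0.7968 − 0.5380 = 0.2588, so the interval is 0.2588 ± 0.06548 = (0.193, 0.324).

(0.193, 0.324)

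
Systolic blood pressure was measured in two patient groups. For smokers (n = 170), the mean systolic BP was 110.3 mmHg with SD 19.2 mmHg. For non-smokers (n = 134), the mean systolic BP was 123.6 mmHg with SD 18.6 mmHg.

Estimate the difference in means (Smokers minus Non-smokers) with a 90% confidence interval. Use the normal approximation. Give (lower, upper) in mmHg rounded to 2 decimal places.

Per-group SEs: s₁/√n₁ = 19.2/√170 = 1.4726, s₂/√n₂ = 18.6/√134 = 1.6068.
Unpooled SE of the difference: √(2.16855076 + 2.58180624) = 2.1795.
Margin of error = z* · SE = 1.645 × 2.1795 = 3.5853.
x̄₁ − x̄₂ = 110.3 − 123.6 = -13.3000.
CI: -13.3000 ± 3.5853 = (-16.89, -9.71).

(-16.89, -9.71)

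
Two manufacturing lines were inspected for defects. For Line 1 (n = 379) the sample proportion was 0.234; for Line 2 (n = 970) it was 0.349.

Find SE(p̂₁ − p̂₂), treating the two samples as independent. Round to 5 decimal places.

0.02659

The two standard errors are √(0.2340×0.7660/379) = 0.02175 and √(0.3490×0.6510/970) = 0.01530.
Because the samples are independent, SE_diff = √(0.02175² + 0.01530²) = 0.02659.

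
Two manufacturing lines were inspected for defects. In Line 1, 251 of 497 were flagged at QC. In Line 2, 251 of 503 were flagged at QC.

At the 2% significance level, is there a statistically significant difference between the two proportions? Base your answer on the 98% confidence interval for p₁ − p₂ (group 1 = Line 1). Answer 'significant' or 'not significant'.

not significant

Sample proportions: 251/497 = 0.5050, 251/503 = 0.4990.
Each SE is √(p̂(1−p̂)/n): √(0.5050·0.4950/497) = 0.02243 and √(0.4990·0.5010/503) = 0.02229.
SE(p̂₁ − p̂₂) = √(SE₁² + SE₂²) = √(0.0005031049 + 0.0004968441) = 0.03162, since the two samples are independent.
At 98% confidence z* = 2.326; margin = 2.326 × 0.03162 = 0.07355.
The difference is 0.5050 − 0.4990 = 0.0060, so the interval is 0.0060 ± 0.07355 = (-0.06755, 0.07955).
The interval (-0.06755, 0.07955) contains 0, so the difference is not significant.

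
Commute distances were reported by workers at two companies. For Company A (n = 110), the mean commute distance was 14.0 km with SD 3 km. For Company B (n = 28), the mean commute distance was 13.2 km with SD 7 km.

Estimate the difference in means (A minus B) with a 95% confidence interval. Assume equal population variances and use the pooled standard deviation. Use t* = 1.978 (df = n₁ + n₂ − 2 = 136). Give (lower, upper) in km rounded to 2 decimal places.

Pooled variance s_p² = [109·3² + 27·7²] / (110+28−2) = 16.9412, so s_p = 4.1160.
SE_diff = s_p·√(1/n₁ + 1/n₂) = 4.1160·√(1/110 + 1/28) = 0.8712.
t* = 1.978; margin = 1.978 × 0.8712 = 1.7232.
Difference = 14.0 − 13.2 = 0.8000.
0.8000 ± 1.7232 → (-0.92, 2.52).

(-0.92, 2.52)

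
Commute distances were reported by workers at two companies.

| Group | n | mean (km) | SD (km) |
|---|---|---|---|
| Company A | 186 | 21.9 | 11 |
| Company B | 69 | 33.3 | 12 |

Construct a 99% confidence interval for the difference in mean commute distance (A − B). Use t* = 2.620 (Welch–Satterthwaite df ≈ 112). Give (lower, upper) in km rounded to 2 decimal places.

(-15.73, -7.07)

Per-group SEs: s₁/√n₁ = 11/√186 = 0.8066, s₂/√n₂ = 12/√69 = 1.4446.
Unpooled SE of the difference: √(0.65060356 + 2.08686916) = 1.6545.
Margin of error = t* · SE = 2.620 × 1.6545 = 4.3348.
x̄₁ − x̄₂ = 21.9 − 33.3 = -11.4000.
CI: -11.4000 ± 4.3348 = (-15.73, -7.07).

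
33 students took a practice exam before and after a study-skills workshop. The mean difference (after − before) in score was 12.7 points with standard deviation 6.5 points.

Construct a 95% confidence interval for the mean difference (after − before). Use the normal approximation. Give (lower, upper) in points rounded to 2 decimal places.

This is a matched-pairs design, so SE = s_d/√n = 6.5/√33 = 1.1315.
Margin = 1.960 × 1.1315 = 2.2177; the interval is 12.7 ± 2.2177 = (10.48, 14.92).

(10.48, 14.92)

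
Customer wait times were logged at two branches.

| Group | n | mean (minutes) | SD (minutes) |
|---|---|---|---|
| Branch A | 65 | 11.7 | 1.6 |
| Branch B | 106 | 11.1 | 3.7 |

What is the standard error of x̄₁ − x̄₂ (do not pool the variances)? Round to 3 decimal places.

Per-group SEs: s₁/√n₁ = 1.6/√65 = 0.1985, s₂/√n₂ = 3.7/√106 = 0.3594.
Unpooled SE of the difference: √(0.03940225 + 0.12916836) = 0.4106.

0.411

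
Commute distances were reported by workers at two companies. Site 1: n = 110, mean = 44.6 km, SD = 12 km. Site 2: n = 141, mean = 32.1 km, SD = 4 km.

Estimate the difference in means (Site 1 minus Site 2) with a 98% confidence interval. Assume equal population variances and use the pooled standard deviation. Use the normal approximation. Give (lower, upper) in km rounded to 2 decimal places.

(9.99, 15.01)

Pooled variance s_p² = [109·12² + 140·4²] / (110+141−2) = 72.0321, so s_p = 8.4872.
SE_diff = s_p·√(1/n₁ + 1/n₂) = 8.4872·√(1/110 + 1/141) = 1.0797.
z* = 2.326; margin = 2.326 × 1.0797 = 2.5114.
Difference = 44.6 − 32.1 = 12.5000.
12.5000 ± 2.5114 → (9.99, 15.01).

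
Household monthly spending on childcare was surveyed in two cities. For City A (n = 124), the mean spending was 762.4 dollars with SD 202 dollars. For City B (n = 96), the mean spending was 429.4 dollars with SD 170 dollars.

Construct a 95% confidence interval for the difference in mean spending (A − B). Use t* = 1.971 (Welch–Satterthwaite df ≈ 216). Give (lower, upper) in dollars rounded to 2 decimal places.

Standard errors of each mean: 202/√124 = 18.1401 and 170/√96 = 17.3506.
SE(x̄₁ − x̄₂) = √(18.1401² + 17.3506²) = 25.1019 for independent samples with unequal variances.
With t* = 1.971, the margin is 1.971 × 25.1019 = 49.4758.
x̄₁ − x̄₂ = 762.4 − 429.4 = 333.0000; the interval is 333.0000 ± 49.4758 = (283.52, 382.48).

(283.52, 382.48)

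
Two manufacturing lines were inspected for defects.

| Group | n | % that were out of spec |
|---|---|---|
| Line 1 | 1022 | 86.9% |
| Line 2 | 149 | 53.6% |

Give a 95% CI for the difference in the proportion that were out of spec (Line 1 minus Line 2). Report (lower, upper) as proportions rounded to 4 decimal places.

Each SE is √(p̂(1−p̂)/n): √(0.8690·0.1310/1022) = 0.01055 and √(0.5360·0.4640/149) = 0.04086.
SE(p̂₁ − p̂₂) = √(SE₁² + SE₂²) = √(0.0001113025 + 0.0016695396) = 0.04220, since the two samples are independent.
At 95% confidence z* = 1.960; margin = 1.960 × 0.04220 = 0.08271.
The difference is 0.8690 − 0.5360 = 0.3330, so the interval is 0.3330 ± 0.08271 = (0.2503, 0.4157).

(0.2503, 0.4157)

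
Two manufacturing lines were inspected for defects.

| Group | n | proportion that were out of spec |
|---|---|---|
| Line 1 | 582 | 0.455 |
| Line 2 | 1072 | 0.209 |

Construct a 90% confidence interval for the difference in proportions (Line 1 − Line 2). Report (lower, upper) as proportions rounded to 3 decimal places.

(0.206, 0.286)

SE₁ = √(p̂₁(1−p̂₁)/n₁) = √(0.4550·0.5450/582) = 0.02064; SE₂ = √(0.2090·0.7910/1072) = 0.01242.
Independent samples: SE of the difference = √(SE₁² + SE₂²) = √(0.0004260096 + 0.0001542564) = 0.02409.
z* for 90% confidence is 1.645, so the margin of error is 1.645 × 0.02409 = 0.03963.
Point estimate p̂₁ − p̂₂ = 0.4550 − 0.2090 = 0.2460.
0.2460 ± 0.03963 → (0.206, 0.286).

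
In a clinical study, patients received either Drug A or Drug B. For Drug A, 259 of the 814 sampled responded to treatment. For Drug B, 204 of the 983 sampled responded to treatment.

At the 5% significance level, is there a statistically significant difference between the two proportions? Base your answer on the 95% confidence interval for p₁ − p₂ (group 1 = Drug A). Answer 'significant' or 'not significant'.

First, p̂₁ = 259/814 = 0.3182; p̂₂ = 204/983 = 0.2075.
The two standard errors are √(0.3182×0.6818/814) = 0.01633 and √(0.2075×0.7925/983) = 0.01293.
Because the samples are independent, SE_diff = √(0.01633² + 0.01293²) = 0.02083.
Using z* = 1.960 for 95%, ME = 1.960 × 0.02083 = 0.04083.
p̂₁ − p̂₂ = 0.1107; interval 0.1107 ± 0.04083 gives (0.06987, 0.15153).
The interval (0.06987, 0.15153) does not contain 0, so the difference is significant.

significant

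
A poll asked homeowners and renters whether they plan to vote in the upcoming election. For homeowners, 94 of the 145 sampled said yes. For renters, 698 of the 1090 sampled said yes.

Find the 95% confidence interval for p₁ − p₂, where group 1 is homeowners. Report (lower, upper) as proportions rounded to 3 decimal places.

(-0.075, 0.091)

First, p̂₁ = 94/145 = 0.6483; p̂₂ = 698/1090 = 0.6404.
The two standard errors are √(0.6483×0.3517/145) = 0.03965 and √(0.6404×0.3596/1090) = 0.01454.
Because the samples are independent, SE_diff = √(0.03965² + 0.01454²) = 0.04223.
Using z* = 1.960 for 95%, ME = 1.960 × 0.04223 = 0.08277.
p̂₁ − p̂₂ = 0.0079; interval 0.0079 ± 0.08277 gives (-0.075, 0.091).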